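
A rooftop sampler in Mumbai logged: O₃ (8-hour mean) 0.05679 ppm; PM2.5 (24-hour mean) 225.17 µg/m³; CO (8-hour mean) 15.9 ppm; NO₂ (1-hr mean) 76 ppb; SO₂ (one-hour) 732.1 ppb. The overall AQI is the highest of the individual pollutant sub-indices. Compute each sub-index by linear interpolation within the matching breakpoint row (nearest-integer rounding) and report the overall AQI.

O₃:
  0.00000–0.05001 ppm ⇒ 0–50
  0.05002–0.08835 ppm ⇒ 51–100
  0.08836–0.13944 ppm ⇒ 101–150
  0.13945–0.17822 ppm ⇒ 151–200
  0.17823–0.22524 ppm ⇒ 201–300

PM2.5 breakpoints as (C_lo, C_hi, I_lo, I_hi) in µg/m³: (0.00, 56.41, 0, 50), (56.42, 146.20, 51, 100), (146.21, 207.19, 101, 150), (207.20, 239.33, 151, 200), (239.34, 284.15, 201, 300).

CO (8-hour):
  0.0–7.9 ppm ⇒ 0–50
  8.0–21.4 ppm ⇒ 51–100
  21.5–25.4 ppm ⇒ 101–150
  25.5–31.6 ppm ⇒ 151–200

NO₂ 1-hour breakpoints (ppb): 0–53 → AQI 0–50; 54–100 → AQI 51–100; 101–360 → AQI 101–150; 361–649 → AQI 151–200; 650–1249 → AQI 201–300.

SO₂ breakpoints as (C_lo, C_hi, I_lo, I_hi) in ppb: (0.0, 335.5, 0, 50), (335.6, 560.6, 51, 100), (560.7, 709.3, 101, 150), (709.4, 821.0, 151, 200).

178

O₃: 0.05679 lies in 0.05002–0.08835, so I_lo=51, I_hi=100, C_lo=0.05002, C_hi=0.08835.
(100−51)/(0.08835−0.05002) × (0.05679−0.05002) + 51 = 49/0.03833 × 0.00677 + 51 ≈ 59.65 → 60.
PM2.5: 225.17 lies in 207.20–239.33, so I_lo=151, I_hi=200, C_lo=207.20, C_hi=239.33.
(200−151)/(239.33−207.20) × (225.17−207.20) + 151 = 49/32.13 × 17.97 + 151 ≈ 178.41 → 178.
CO: 15.9 lies in 8.0–21.4, so I_lo=51, I_hi=100, C_lo=8.0, C_hi=21.4.
(100−51)/(21.4−8.0) × (15.9−8.0) + 51 = 49/13.4 × 7.9 + 51 ≈ 79.89 → 80.
NO₂: row 54–100 (AQI 51–100). (100−51)·(76−54)/(100−54) + 51 = 49·22/46 + 51 ≈ 74.43 → 74.
SO₂ 732.1: bracket 709.4–821.0 → index 151–200; slope 49/111.6, offset 22.7.
AQI = 151 + 49/111.6·22.7 ≈ 160.97 ⇒ 161.
Sub-indices: O₃→60, PM2.5→178, CO→80, NO₂→74, SO₂→161. Overall AQI = max = 178; dominant pollutant is PM2.5.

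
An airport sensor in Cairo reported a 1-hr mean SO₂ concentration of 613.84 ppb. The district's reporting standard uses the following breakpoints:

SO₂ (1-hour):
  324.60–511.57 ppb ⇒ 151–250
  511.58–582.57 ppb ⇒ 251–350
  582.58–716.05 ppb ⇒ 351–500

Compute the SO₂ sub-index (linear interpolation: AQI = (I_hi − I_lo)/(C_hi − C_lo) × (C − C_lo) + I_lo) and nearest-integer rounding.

386

SO₂: 613.84 lies in 582.58–716.05, so I_lo=351, I_hi=500, C_lo=582.58, C_hi=716.05.
(500−351)/(716.05−582.58) × (613.84−582.58) + 351 = 149/133.47 × 31.26 + 351 ≈ 385.90 → 386.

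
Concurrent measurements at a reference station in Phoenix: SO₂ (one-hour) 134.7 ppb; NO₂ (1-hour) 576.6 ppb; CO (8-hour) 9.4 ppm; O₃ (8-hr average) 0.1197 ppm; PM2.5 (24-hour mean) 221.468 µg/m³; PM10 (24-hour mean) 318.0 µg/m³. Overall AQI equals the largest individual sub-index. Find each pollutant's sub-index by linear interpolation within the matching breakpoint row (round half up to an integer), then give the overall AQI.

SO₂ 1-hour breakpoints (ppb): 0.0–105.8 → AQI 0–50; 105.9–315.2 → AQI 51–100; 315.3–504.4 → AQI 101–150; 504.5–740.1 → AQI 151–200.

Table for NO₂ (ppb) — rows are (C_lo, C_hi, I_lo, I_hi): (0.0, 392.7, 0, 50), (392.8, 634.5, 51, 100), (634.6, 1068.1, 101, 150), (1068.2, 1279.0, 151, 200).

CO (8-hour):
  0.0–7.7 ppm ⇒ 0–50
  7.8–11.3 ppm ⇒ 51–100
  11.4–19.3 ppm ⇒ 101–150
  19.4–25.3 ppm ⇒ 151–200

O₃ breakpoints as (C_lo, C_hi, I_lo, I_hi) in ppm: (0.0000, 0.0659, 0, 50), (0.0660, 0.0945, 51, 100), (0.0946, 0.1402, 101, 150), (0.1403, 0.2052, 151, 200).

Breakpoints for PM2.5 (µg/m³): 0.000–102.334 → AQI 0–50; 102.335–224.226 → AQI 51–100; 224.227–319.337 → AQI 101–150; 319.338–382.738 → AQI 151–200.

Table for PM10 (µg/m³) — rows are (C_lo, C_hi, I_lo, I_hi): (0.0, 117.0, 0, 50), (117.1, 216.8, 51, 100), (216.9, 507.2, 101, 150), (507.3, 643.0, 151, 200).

128

SO₂: 134.7 lies in 105.9–315.2, so I_lo=51, I_hi=100, C_lo=105.9, C_hi=315.2.
(100−51)/(315.2−105.9) × (134.7−105.9) + 51 = 49/209.3 × 28.8 + 51 ≈ 57.74 → 58.
NO₂: 576.6 lies in 392.8–634.5, so I_lo=51, I_hi=100, C_lo=392.8, C_hi=634.5.
(100−51)/(634.5−392.8) × (576.6−392.8) + 51 = 49/241.7 × 183.8 + 51 ≈ 88.26 → 88.
CO 9.4: bracket 7.8–11.3 → index 51–100; slope 49/3.5, offset 1.6.
AQI = 51 + 49/3.5·1.6 ≈ 73.40 ⇒ 73.
O₃: row 0.0946–0.1402 (AQI 101–150). (150−101)·(0.1197−0.0946)/(0.1402−0.0946) + 101 = 49·0.0251/0.0456 + 101 ≈ 127.97 → 128.
PM2.5: row 102.335–224.226 (AQI 51–100). (100−51)·(221.468−102.335)/(224.226−102.335) + 51 = 49·119.133/121.891 + 51 ≈ 98.89 → 99.
PM10: 318.0 ∈ [216.9, 507.2] ↔ index [101, 150].
101 + (318.0−216.9)·(150−101)/(507.2−216.9) = 101 + 101.1·49/290.3 ≈ 118.06, so AQI = 118.
Sub-indices: SO₂→58, NO₂→88, CO→73, O₃→128, PM2.5→99, PM10→118. Overall AQI = max = 128; dominant pollutant is O₃.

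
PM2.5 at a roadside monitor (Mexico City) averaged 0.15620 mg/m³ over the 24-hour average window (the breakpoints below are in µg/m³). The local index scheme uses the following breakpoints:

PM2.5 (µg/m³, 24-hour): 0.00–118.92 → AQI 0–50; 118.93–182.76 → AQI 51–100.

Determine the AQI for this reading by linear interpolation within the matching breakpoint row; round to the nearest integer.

Convert: 0.15620 mg/m³ = 156.20 µg/m³.
PM2.5: 156.20 lies in 118.93–182.76, so I_lo=51, I_hi=100, C_lo=118.93, C_hi=182.76.
(100−51)/(182.76−118.93) × (156.20−118.93) + 51 = 49/63.83 × 37.27 + 51 ≈ 79.61 → 80.

80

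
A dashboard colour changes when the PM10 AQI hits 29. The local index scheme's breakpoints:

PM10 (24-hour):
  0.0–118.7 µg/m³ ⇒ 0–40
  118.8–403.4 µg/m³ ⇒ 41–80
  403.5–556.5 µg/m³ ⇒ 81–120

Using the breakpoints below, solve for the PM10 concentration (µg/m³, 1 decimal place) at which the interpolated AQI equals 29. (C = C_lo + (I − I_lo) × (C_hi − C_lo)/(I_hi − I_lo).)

86.1

AQI 29 lies in the 0–40 band, which corresponds to 0.0–118.7 µg/m³.
C = 0.0 + (29−0)×(118.7−0.0)/(40−0) = 0.0 + 29×118.7/40 ≈ 86.058 µg/m³ → 86.1 µg/m³ to 1 dp.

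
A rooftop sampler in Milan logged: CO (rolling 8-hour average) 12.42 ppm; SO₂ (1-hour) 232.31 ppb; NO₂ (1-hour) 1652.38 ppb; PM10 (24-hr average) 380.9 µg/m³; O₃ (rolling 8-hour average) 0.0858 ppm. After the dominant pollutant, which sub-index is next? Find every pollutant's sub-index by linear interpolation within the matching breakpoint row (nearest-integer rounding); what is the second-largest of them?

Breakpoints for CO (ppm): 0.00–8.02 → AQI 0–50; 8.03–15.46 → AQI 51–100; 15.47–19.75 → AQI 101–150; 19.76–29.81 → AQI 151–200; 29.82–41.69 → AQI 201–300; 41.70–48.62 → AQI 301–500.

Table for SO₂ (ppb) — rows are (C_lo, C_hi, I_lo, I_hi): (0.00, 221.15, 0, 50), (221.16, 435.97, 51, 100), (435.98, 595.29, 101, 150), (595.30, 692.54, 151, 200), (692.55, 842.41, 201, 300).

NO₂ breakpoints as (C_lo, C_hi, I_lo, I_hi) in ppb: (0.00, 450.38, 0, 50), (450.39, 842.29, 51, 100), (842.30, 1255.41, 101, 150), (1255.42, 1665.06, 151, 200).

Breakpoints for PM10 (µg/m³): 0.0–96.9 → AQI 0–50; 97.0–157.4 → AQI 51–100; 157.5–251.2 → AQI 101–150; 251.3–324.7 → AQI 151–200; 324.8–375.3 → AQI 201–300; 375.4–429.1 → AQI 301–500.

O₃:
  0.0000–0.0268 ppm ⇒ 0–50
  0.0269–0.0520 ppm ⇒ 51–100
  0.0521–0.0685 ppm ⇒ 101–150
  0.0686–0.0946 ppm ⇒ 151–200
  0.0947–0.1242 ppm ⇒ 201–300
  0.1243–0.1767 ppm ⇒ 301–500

198

CO 12.42: bracket 8.03–15.46 → index 51–100; slope 49/7.43, offset 4.39.
AQI = 51 + 49/7.43·4.39 ≈ 79.95 ⇒ 80.
SO₂: row 221.16–435.97 (AQI 51–100). (100−51)·(232.31−221.16)/(435.97−221.16) + 51 = 49·11.15/214.81 + 51 ≈ 53.54 → 54.
NO₂: 1652.38 lies in 1255.42–1665.06, so I_lo=151, I_hi=200, C_lo=1255.42, C_hi=1665.06.
(200−151)/(1665.06−1255.42) × (1652.38−1255.42) + 151 = 49/409.64 × 396.96 + 151 ≈ 198.48 → 198.
PM10: 380.9 lies in 375.4–429.1, so I_lo=301, I_hi=500, C_lo=375.4, C_hi=429.1.
(500−301)/(429.1−375.4) × (380.9−375.4) + 301 = 199/53.7 × 5.5 + 301 ≈ 321.38 → 321.
O₃: 0.0858 lies in 0.0686–0.0946, so I_lo=151, I_hi=200, C_lo=0.0686, C_hi=0.0946.
(200−151)/(0.0946−0.0686) × (0.0858−0.0686) + 151 = 49/0.0260 × 0.0172 + 151 ≈ 183.42 → 183.
Sub-indices: CO→80, SO₂→54, NO₂→198, PM10→321, O₃→183. Ranked high→low: 321, 198, 183, 80, 54. Second-highest sub-index = 198.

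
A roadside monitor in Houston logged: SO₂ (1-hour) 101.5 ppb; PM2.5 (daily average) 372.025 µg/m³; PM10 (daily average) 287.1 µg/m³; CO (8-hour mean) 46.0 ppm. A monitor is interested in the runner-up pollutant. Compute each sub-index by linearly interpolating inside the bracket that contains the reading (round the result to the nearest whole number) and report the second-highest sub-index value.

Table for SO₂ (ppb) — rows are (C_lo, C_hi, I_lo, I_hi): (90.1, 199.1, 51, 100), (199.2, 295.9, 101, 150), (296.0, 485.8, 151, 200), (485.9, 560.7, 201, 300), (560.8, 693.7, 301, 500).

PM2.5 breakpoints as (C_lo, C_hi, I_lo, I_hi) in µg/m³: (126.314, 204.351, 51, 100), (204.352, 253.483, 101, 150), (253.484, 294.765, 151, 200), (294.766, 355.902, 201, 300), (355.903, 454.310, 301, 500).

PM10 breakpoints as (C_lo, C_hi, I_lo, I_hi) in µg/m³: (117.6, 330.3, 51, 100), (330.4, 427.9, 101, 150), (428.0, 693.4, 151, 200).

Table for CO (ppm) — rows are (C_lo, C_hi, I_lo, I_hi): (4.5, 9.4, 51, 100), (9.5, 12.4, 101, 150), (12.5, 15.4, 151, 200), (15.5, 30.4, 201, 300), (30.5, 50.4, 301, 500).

SO₂ 101.5: bracket 90.1–199.1 → index 51–100; slope 49/109.0, offset 11.4.
AQI = 51 + 49/109.0·11.4 ≈ 56.12 ⇒ 56.
PM2.5: row 355.903–454.310 (AQI 301–500). (500−301)·(372.025−355.903)/(454.310−355.903) + 301 = 199·16.122/98.407 + 301 ≈ 333.60 → 334.
PM10 287.1: bracket 117.6–330.3 → index 51–100; slope 49/212.7, offset 169.5.
AQI = 51 + 49/212.7·169.5 ≈ 90.05 ⇒ 90.
CO: row 30.5–50.4 (AQI 301–500). (500−301)·(46.0−30.5)/(50.4−30.5) + 301 = 199·15.5/19.9 + 301 ≈ 456.00 → 456.
Sub-indices: SO₂→56, PM2.5→334, PM10→90, CO→456. Ranked high→low: 456, 334, 90, 56. Second-highest sub-index = 334.

334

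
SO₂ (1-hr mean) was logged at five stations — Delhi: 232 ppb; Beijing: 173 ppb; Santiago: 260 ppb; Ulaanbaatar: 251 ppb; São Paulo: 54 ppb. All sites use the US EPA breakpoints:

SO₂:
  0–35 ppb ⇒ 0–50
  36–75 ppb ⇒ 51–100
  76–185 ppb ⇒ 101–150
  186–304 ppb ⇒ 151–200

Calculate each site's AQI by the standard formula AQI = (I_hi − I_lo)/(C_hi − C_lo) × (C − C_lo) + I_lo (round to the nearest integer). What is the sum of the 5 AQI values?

Delhi: 232 lies in 186–304, so I_lo=151, I_hi=200, C_lo=186, C_hi=304.
(200−151)/(304−186) × (232−186) + 151 = 49/118 × 46 + 151 ≈ 170.10 → 170.
Beijing: 173 ∈ [76, 185] ↔ index [101, 150].
101 + (173−76)·(150−101)/(185−76) = 101 + 97·49/109 ≈ 144.61, so AQI = 145.
Santiago: 260 ∈ [186, 304] ↔ index [151, 200].
151 + (260−186)·(200−151)/(304−186) = 151 + 74·49/118 ≈ 181.73, so AQI = 182.
Ulaanbaatar: 251 ∈ [186, 304] ↔ index [151, 200].
151 + (251−186)·(200−151)/(304−186) = 151 + 65·49/118 ≈ 177.99, so AQI = 178.
São Paulo 54: bracket 36–75 → index 51–100; slope 49/39, offset 18.
AQI = 51 + 49/39·18 ≈ 73.62 ⇒ 74.
AQIs: Delhi=170, Beijing=145, Santiago=182, Ulaanbaatar=178, São Paulo=74. Sum = 170 + 145 + 182 + 178 + 74 = 749.

749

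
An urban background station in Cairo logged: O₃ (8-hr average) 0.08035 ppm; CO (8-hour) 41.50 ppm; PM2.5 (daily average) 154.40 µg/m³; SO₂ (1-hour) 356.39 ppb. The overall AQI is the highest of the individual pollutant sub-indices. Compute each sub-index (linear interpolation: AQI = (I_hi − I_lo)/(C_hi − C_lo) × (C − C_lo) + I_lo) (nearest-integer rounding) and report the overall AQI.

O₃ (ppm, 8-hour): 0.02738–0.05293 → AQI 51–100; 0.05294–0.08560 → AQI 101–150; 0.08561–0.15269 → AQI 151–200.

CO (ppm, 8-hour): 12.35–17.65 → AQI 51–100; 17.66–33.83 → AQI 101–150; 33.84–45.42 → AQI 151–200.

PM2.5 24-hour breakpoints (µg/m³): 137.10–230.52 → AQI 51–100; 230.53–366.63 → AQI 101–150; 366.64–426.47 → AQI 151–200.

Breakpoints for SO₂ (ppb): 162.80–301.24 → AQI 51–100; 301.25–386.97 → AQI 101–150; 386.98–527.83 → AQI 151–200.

183

O₃: 0.08035 lies in 0.05294–0.08560, so I_lo=101, I_hi=150, C_lo=0.05294, C_hi=0.08560.
(150−101)/(0.08560−0.05294) × (0.08035−0.05294) + 101 = 49/0.03266 × 0.02741 + 101 ≈ 142.12 → 142.
CO: row 33.84–45.42 (AQI 151–200). (200−151)·(41.50−33.84)/(45.42−33.84) + 151 = 49·7.66/11.58 + 151 ≈ 183.41 → 183.
PM2.5: 154.40 lies in 137.10–230.52, so I_lo=51, I_hi=100, C_lo=137.10, C_hi=230.52.
(100−51)/(230.52−137.10) × (154.40−137.10) + 51 = 49/93.42 × 17.30 + 51 ≈ 60.07 → 60.
SO₂ 356.39: bracket 301.25–386.97 → index 101–150; slope 49/85.72, offset 55.14.
AQI = 101 + 49/85.72·55.14 ≈ 132.52 ⇒ 133.
Sub-indices: O₃→142, CO→183, PM2.5→60, SO₂→133. Overall AQI = max = 183; dominant pollutant is CO.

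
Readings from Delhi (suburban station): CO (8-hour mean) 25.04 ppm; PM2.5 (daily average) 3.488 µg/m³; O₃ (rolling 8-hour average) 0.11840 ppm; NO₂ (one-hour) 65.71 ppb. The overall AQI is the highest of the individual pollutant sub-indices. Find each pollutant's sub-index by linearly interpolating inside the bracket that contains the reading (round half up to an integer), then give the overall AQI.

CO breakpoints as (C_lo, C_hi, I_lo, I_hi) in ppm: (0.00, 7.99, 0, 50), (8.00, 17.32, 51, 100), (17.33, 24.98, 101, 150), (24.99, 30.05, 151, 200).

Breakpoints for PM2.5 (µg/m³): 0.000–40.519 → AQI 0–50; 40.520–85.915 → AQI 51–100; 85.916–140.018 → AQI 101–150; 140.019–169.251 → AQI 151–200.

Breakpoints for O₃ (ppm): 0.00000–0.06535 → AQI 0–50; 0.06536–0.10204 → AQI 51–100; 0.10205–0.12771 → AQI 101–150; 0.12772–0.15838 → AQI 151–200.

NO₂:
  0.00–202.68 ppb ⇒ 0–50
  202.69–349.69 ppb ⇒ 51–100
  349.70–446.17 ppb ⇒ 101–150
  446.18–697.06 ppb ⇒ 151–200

CO 25.04: bracket 24.99–30.05 → index 151–200; slope 49/5.06, offset 0.05.
AQI = 151 + 49/5.06·0.05 ≈ 151.48 ⇒ 151.
PM2.5: 3.488 ∈ [0.000, 40.519] ↔ index [0, 50].
0 + (3.488−0.000)·(50−0)/(40.519−0.000) = 0 + 3.488·50/40.519 ≈ 4.30, so AQI = 4.
O₃: row 0.10205–0.12771 (AQI 101–150). (150−101)·(0.11840−0.10205)/(0.12771−0.10205) + 101 = 49·0.01635/0.02566 + 101 ≈ 132.22 → 132.
NO₂: 65.71 lies in 0.00–202.68, so I_lo=0, I_hi=50, C_lo=0.00, C_hi=202.68.
(50−0)/(202.68−0.00) × (65.71−0.00) + 0 = 50/202.68 × 65.71 + 0 ≈ 16.21 → 16.
Sub-indices: CO→151, PM2.5→4, O₃→132, NO₂→16. Overall AQI = max = 151; dominant pollutant is CO.

151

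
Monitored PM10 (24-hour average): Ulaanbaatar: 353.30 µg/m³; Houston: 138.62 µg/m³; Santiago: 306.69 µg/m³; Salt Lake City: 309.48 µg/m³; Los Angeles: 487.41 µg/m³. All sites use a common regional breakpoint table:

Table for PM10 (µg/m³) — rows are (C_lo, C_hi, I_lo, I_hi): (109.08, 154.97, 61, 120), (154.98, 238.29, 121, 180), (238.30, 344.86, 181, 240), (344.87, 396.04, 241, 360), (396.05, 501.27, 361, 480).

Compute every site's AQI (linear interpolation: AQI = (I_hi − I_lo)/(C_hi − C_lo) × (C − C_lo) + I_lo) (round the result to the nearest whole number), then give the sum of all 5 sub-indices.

Ulaanbaatar: row 344.87–396.04 (AQI 241–360). (360−241)·(353.30−344.87)/(396.04−344.87) + 241 = 119·8.43/51.17 + 241 ≈ 260.60 → 261.
Houston 138.62: bracket 109.08–154.97 → index 61–120; slope 59/45.89, offset 29.54.
AQI = 61 + 59/45.89·29.54 ≈ 98.98 ⇒ 99.
Santiago 306.69: bracket 238.30–344.86 → index 181–240; slope 59/106.56, offset 68.39.
AQI = 181 + 59/106.56·68.39 ≈ 218.87 ⇒ 219.
Salt Lake City: 309.48 ∈ [238.30, 344.86] ↔ index [181, 240].
181 + (309.48−238.30)·(240−181)/(344.86−238.30) = 181 + 71.18·59/106.56 ≈ 220.41, so AQI = 220.
Los Angeles: row 396.05–501.27 (AQI 361–480). (480−361)·(487.41−396.05)/(501.27−396.05) + 361 = 119·91.36/105.22 + 361 ≈ 464.32 → 464.
AQIs: Ulaanbaatar=261, Houston=99, Santiago=219, Salt Lake City=220, Los Angeles=464. Sum = 261 + 99 + 219 + 220 + 464 = 1263.

1263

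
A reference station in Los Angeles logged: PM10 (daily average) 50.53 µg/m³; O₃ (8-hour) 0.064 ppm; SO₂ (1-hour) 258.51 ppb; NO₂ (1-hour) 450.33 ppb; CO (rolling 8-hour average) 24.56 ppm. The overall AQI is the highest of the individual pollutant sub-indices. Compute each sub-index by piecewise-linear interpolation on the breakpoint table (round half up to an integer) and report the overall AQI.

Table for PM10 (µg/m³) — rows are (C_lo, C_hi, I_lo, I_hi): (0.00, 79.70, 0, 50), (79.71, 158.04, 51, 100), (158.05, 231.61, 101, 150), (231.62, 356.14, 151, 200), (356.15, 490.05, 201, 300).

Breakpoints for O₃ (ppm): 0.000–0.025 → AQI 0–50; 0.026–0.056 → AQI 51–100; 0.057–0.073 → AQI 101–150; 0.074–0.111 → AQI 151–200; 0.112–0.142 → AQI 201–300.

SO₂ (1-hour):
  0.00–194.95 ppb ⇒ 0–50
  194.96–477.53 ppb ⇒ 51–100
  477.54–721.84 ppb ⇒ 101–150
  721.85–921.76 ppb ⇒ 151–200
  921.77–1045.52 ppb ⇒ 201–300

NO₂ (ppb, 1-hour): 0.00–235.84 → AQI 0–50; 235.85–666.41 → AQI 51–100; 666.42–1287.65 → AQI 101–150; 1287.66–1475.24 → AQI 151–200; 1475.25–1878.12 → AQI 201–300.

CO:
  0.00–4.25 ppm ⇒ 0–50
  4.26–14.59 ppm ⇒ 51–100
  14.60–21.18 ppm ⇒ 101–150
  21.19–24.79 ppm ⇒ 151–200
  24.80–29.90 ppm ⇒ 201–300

197

PM10: 50.53 lies in 0.00–79.70, so I_lo=0, I_hi=50, C_lo=0.00, C_hi=79.70.
(50−0)/(79.70−0.00) × (50.53−0.00) + 0 = 50/79.70 × 50.53 + 0 ≈ 31.70 → 32.
O₃ 0.064: bracket 0.057–0.073 → index 101–150; slope 49/0.016, offset 0.007.
AQI = 101 + 49/0.016·0.007 ≈ 122.44 ⇒ 122.
SO₂: 258.51 ∈ [194.96, 477.53] ↔ index [51, 100].
51 + (258.51−194.96)·(100−51)/(477.53−194.96) = 51 + 63.55·49/282.57 ≈ 62.02, so AQI = 62.
NO₂ 450.33: bracket 235.85–666.41 → index 51–100; slope 49/430.56, offset 214.48.
AQI = 51 + 49/430.56·214.48 ≈ 75.41 ⇒ 75.
CO: 24.56 ∈ [21.19, 24.79] ↔ index [151, 200].
151 + (24.56−21.19)·(200−151)/(24.79−21.19) = 151 + 3.37·49/3.60 ≈ 196.87, so AQI = 197.
Sub-indices: PM10→32, O₃→122, SO₂→62, NO₂→75, CO→197. Overall AQI = max = 197; dominant pollutant is CO.
AQI 197: Unhealthy.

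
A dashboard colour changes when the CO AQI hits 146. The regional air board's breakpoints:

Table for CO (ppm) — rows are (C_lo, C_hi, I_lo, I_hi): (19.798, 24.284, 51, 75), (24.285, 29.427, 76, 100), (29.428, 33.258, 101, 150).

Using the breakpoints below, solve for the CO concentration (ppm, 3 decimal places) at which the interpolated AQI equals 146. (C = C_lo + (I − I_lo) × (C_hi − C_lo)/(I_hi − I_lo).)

AQI 146 lies in the 101–150 band, which corresponds to 29.428–33.258 ppm.
C = 29.428 + (146−101)×(33.258−29.428)/(150−101) = 29.428 + 45×3.830/49 ≈ 32.94535 ppm → 32.945 ppm to 3 dp.

32.945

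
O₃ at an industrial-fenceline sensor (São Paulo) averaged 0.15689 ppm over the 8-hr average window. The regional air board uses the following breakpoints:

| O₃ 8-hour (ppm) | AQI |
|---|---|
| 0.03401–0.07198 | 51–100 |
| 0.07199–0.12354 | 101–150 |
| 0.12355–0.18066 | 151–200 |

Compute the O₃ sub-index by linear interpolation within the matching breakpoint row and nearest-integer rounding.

O₃: 0.15689 lies in 0.12355–0.18066, so I_lo=151, I_hi=200, C_lo=0.12355, C_hi=0.18066.
(200−151)/(0.18066−0.12355) × (0.15689−0.12355) + 151 = 49/0.05711 × 0.03334 + 151 ≈ 179.61 → 180.
AQI 180 falls in the Unhealthy category.

180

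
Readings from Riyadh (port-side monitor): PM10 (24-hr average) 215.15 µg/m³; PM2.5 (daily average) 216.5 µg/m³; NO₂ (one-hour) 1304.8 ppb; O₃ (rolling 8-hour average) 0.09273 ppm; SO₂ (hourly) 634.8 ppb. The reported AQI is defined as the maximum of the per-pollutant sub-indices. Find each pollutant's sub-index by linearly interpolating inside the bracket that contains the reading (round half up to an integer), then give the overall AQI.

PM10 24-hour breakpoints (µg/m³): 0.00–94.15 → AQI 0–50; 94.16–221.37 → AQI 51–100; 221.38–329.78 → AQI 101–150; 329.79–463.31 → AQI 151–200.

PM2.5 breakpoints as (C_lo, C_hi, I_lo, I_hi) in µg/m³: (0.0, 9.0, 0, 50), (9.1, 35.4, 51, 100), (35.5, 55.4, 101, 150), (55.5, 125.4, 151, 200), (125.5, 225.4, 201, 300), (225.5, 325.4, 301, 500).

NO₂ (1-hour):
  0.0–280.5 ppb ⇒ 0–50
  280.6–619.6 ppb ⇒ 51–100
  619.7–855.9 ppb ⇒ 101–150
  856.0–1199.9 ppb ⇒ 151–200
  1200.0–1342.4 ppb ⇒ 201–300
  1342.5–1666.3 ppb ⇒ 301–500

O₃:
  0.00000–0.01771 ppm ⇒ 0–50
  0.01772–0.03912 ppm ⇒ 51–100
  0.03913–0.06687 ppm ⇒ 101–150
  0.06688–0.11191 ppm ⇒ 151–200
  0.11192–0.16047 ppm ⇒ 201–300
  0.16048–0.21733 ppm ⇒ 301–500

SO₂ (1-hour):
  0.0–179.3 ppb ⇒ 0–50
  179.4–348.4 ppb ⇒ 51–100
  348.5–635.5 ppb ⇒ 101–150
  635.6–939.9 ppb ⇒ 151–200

PM10: 215.15 lies in 94.16–221.37, so I_lo=51, I_hi=100, C_lo=94.16, C_hi=221.37.
(100−51)/(221.37−94.16) × (215.15−94.16) + 51 = 49/127.21 × 120.99 + 51 ≈ 97.60 → 98.
PM2.5: 216.5 ∈ [125.5, 225.4] ↔ index [201, 300].
201 + (216.5−125.5)·(300−201)/(225.4−125.5) = 201 + 91.0·99/99.9 ≈ 291.18, so AQI = 291.
NO₂: row 1200.0–1342.4 (AQI 201–300). (300−201)·(1304.8−1200.0)/(1342.4−1200.0) + 201 = 99·104.8/142.4 + 201 ≈ 273.86 → 274.
O₃: row 0.06688–0.11191 (AQI 151–200). (200−151)·(0.09273−0.06688)/(0.11191−0.06688) + 151 = 49·0.02585/0.04503 + 151 ≈ 179.13 → 179.
SO₂: row 348.5–635.5 (AQI 101–150). (150−101)·(634.8−348.5)/(635.5−348.5) + 101 = 49·286.3/287.0 + 101 ≈ 149.88 → 150.
Sub-indices: PM10→98, PM2.5→291, NO₂→274, O₃→179, SO₂→150. Overall AQI = max = 291; dominant pollutant is PM2.5.

291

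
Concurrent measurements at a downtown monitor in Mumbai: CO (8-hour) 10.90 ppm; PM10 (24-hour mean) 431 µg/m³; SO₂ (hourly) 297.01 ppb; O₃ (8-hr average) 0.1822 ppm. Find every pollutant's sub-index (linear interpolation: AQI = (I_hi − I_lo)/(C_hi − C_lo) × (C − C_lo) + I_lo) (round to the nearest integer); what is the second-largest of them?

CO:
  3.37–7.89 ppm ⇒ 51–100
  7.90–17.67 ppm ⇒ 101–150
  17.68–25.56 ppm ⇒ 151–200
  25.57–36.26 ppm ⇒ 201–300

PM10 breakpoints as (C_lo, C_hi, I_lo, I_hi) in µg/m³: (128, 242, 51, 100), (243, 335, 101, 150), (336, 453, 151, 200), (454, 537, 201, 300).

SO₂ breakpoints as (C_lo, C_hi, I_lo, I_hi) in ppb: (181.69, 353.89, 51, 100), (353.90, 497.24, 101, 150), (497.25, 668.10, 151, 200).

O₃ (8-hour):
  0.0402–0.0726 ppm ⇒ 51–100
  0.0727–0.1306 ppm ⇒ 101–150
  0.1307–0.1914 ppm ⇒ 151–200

191

CO: 10.90 ∈ [7.90, 17.67] ↔ index [101, 150].
101 + (10.90−7.90)·(150−101)/(17.67−7.90) = 101 + 3.00·49/9.77 ≈ 116.05, so AQI = 116.
PM10: 431 ∈ [336, 453] ↔ index [151, 200].
151 + (431−336)·(200−151)/(453−336) = 151 + 95·49/117 ≈ 190.79, so AQI = 191.
SO₂: 297.01 lies in 181.69–353.89, so I_lo=51, I_hi=100, C_lo=181.69, C_hi=353.89.
(100−51)/(353.89−181.69) × (297.01−181.69) + 51 = 49/172.20 × 115.32 + 51 ≈ 83.81 → 84.
O₃: row 0.1307–0.1914 (AQI 151–200). (200−151)·(0.1822−0.1307)/(0.1914−0.1307) + 151 = 49·0.0515/0.0607 + 151 ≈ 192.57 → 193.
Sub-indices: CO→116, PM10→191, SO₂→84, O₃→193. Ranked high→low: 193, 191, 116, 84. Second-highest sub-index = 191.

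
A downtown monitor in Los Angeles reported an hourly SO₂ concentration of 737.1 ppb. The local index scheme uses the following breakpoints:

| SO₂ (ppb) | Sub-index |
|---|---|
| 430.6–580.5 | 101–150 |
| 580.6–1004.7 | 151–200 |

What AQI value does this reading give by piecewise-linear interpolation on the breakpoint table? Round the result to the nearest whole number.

169

SO₂: row 580.6–1004.7 (AQI 151–200). (200−151)·(737.1−580.6)/(1004.7−580.6) + 151 = 49·156.5/424.1 + 151 ≈ 169.08 → 169.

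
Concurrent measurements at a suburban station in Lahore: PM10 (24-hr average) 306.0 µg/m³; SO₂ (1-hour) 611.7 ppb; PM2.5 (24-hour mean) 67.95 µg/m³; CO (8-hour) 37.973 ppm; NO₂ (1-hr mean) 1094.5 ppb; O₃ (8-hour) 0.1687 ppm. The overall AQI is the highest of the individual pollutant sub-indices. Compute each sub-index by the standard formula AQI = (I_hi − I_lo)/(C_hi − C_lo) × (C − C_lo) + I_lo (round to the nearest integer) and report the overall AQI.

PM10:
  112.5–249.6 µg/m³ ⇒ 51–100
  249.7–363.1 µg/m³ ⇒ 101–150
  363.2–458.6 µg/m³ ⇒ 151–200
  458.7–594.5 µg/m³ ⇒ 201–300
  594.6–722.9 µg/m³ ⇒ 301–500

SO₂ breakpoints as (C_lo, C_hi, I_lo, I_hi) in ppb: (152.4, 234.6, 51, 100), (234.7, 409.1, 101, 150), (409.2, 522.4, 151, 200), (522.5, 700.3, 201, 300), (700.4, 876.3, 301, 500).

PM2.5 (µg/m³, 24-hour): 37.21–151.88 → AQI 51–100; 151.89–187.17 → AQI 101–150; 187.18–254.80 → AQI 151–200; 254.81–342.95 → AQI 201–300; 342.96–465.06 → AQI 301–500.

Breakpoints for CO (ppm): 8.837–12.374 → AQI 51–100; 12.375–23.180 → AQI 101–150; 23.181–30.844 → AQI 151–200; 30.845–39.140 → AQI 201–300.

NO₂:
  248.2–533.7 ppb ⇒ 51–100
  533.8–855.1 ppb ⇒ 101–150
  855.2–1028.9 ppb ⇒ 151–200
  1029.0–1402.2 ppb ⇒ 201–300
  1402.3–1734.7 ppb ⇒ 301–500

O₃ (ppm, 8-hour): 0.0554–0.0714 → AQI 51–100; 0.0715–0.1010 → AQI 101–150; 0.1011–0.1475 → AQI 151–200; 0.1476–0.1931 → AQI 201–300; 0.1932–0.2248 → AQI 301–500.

286

PM10: row 249.7–363.1 (AQI 101–150). (150−101)·(306.0−249.7)/(363.1−249.7) + 101 = 49·56.3/113.4 + 101 ≈ 125.33 → 125.
SO₂: row 522.5–700.3 (AQI 201–300). (300−201)·(611.7−522.5)/(700.3−522.5) + 201 = 99·89.2/177.8 + 201 ≈ 250.67 → 251.
PM2.5 67.95: bracket 37.21–151.88 → index 51–100; slope 49/114.67, offset 30.74.
AQI = 51 + 49/114.67·30.74 ≈ 64.14 ⇒ 64.
CO 37.973: bracket 30.845–39.140 → index 201–300; slope 99/8.295, offset 7.128.
AQI = 201 + 99/8.295·7.128 ≈ 286.07 ⇒ 286.
NO₂: 1094.5 ∈ [1029.0, 1402.2] ↔ index [201, 300].
201 + (1094.5−1029.0)·(300−201)/(1402.2−1029.0) = 201 + 65.5·99/373.2 ≈ 218.38, so AQI = 218.
O₃ 0.1687: bracket 0.1476–0.1931 → index 201–300; slope 99/0.0455, offset 0.0211.
AQI = 201 + 99/0.0455·0.0211 ≈ 246.91 ⇒ 247.
Sub-indices: PM10→125, SO₂→251, PM2.5→64, CO→286, NO₂→218, O₃→247. Overall AQI = max = 286; dominant pollutant is CO.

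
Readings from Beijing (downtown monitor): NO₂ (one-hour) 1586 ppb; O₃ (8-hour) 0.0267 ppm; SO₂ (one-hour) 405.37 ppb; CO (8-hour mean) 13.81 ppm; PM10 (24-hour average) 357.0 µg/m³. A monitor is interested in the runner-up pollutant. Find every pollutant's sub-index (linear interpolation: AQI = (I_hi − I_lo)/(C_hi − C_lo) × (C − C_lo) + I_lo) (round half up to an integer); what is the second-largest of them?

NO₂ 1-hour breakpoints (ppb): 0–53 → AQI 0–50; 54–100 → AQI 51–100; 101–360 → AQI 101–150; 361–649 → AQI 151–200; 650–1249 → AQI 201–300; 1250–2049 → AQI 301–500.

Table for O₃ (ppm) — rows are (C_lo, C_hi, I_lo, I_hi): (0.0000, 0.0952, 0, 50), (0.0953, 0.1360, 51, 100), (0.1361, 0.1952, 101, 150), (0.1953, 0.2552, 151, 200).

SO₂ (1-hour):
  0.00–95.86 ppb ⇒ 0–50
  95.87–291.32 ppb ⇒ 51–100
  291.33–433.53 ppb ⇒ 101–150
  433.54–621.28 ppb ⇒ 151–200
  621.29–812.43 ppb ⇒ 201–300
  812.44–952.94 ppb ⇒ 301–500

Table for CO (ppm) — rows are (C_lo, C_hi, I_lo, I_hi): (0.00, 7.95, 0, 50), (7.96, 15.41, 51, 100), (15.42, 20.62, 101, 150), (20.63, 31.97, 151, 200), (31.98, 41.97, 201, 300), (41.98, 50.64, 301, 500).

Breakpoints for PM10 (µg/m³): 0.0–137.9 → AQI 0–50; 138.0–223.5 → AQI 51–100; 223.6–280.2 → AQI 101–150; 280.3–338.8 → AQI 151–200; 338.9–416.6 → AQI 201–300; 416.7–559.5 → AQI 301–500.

224

NO₂: row 1250–2049 (AQI 301–500). (500−301)·(1586−1250)/(2049−1250) + 301 = 199·336/799 + 301 ≈ 384.68 → 385.
O₃: 0.0267 lies in 0.0000–0.0952, so I_lo=0, I_hi=50, C_lo=0.0000, C_hi=0.0952.
(50−0)/(0.0952−0.0000) × (0.0267−0.0000) + 0 = 50/0.0952 × 0.0267 + 0 ≈ 14.02 → 14.
SO₂: 405.37 lies in 291.33–433.53, so I_lo=101, I_hi=150, C_lo=291.33, C_hi=433.53.
(150−101)/(433.53−291.33) × (405.37−291.33) + 101 = 49/142.20 × 114.04 + 101 ≈ 140.30 → 140.
CO 13.81: bracket 7.96–15.41 → index 51–100; slope 49/7.45, offset 5.85.
AQI = 51 + 49/7.45·5.85 ≈ 89.48 ⇒ 89.
PM10: 357.0 lies in 338.9–416.6, so I_lo=201, I_hi=300, C_lo=338.9, C_hi=416.6.
(300−201)/(416.6−338.9) × (357.0−338.9) + 201 = 99/77.7 × 18.1 + 201 ≈ 224.06 → 224.
Sub-indices: NO₂→385, O₃→14, SO₂→140, CO→89, PM10→224. Ranked high→low: 385, 224, 140, 89, 14. Second-highest sub-index = 224.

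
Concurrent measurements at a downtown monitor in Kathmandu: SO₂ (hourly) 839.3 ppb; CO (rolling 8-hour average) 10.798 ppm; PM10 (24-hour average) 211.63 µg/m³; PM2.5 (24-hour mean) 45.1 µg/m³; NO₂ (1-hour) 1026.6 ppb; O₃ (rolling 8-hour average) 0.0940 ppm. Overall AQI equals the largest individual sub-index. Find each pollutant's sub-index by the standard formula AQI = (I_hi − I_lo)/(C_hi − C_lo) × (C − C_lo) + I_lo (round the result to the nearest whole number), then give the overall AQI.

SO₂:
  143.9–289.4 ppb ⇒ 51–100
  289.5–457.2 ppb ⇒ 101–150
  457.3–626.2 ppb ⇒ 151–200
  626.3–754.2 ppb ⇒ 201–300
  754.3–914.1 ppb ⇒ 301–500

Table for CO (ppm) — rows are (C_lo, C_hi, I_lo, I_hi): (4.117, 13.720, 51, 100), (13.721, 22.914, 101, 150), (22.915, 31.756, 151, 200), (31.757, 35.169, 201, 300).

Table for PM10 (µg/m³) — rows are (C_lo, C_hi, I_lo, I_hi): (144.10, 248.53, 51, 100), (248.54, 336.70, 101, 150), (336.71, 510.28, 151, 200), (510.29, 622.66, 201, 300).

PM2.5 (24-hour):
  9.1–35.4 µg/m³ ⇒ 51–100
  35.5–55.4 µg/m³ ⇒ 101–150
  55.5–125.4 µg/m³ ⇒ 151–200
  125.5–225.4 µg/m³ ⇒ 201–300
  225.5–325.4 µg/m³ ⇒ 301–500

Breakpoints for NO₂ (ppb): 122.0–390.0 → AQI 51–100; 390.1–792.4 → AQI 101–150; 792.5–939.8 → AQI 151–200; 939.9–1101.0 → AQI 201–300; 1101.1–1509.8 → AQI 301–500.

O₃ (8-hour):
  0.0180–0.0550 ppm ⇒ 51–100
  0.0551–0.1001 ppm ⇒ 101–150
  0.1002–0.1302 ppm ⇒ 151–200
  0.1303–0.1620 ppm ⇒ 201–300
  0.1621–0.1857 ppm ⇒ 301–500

407

SO₂: row 754.3–914.1 (AQI 301–500). (500−301)·(839.3−754.3)/(914.1−754.3) + 301 = 199·85.0/159.8 + 301 ≈ 406.85 → 407.
CO: 10.798 ∈ [4.117, 13.720] ↔ index [51, 100].
51 + (10.798−4.117)·(100−51)/(13.720−4.117) = 51 + 6.681·49/9.603 ≈ 85.09, so AQI = 85.
PM10: 211.63 ∈ [144.10, 248.53] ↔ index [51, 100].
51 + (211.63−144.10)·(100−51)/(248.53−144.10) = 51 + 67.53·49/104.43 ≈ 82.69, so AQI = 83.
PM2.5: 45.1 lies in 35.5–55.4, so I_lo=101, I_hi=150, C_lo=35.5, C_hi=55.4.
(150−101)/(55.4−35.5) × (45.1−35.5) + 101 = 49/19.9 × 9.6 + 101 ≈ 124.64 → 125.
NO₂: 1026.6 ∈ [939.9, 1101.0] ↔ index [201, 300].
201 + (1026.6−939.9)·(300−201)/(1101.0−939.9) = 201 + 86.7·99/161.1 ≈ 254.28, so AQI = 254.
O₃: row 0.0551–0.1001 (AQI 101–150). (150−101)·(0.0940−0.0551)/(0.1001−0.0551) + 101 = 49·0.0389/0.0450 + 101 ≈ 143.36 → 143.
Sub-indices: SO₂→407, CO→85, PM10→83, PM2.5→125, NO₂→254, O₃→143. Overall AQI = max = 407; dominant pollutant is SO₂.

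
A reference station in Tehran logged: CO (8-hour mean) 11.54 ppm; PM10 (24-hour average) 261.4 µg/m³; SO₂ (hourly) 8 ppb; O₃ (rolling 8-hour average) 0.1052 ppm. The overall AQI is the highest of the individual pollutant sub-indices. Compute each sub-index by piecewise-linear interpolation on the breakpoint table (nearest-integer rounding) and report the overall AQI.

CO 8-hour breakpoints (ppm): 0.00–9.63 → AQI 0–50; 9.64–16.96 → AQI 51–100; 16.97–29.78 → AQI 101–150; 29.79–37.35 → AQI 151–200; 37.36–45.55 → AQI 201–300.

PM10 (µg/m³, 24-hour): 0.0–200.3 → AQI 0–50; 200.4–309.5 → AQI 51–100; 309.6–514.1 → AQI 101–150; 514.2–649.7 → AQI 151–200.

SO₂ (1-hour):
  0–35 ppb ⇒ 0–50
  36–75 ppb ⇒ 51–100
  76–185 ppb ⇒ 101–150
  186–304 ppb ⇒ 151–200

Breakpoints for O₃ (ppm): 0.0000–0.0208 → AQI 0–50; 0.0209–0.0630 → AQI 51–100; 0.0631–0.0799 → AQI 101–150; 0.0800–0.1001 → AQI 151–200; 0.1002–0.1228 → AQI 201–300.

223

CO: 11.54 ∈ [9.64, 16.96] ↔ index [51, 100].
51 + (11.54−9.64)·(100−51)/(16.96−9.64) = 51 + 1.90·49/7.32 ≈ 63.72, so AQI = 64.
PM10: 261.4 lies in 200.4–309.5, so I_lo=51, I_hi=100, C_lo=200.4, C_hi=309.5.
(100−51)/(309.5−200.4) × (261.4−200.4) + 51 = 49/109.1 × 61.0 + 51 ≈ 78.40 → 78.
SO₂: row 0–35 (AQI 0–50). (50−0)·(8−0)/(35−0) + 0 = 50·8/35 + 0 ≈ 11.43 → 11.
O₃: 0.1052 ∈ [0.1002, 0.1228] ↔ index [201, 300].
201 + (0.1052−0.1002)·(300−201)/(0.1228−0.1002) = 201 + 0.0050·99/0.0226 ≈ 222.90, so AQI = 223.
Sub-indices: CO→64, PM10→78, SO₂→11, O₃→223. Overall AQI = max = 223; dominant pollutant is O₃.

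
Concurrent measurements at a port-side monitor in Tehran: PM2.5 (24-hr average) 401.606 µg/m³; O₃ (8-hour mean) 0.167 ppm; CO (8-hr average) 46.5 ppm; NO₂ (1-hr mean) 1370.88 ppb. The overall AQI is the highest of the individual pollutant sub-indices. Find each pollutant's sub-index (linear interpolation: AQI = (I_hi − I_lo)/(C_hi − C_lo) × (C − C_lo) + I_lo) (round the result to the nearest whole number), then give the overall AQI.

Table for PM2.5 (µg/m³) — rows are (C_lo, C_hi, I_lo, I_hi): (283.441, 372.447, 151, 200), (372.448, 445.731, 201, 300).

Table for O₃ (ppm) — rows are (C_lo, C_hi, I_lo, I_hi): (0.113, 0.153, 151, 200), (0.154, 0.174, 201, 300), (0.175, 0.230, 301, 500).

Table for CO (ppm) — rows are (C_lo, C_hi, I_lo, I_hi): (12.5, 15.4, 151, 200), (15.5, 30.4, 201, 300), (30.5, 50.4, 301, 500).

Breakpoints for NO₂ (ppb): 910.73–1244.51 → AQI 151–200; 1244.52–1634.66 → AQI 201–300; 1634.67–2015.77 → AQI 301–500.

461

PM2.5: row 372.448–445.731 (AQI 201–300). (300−201)·(401.606−372.448)/(445.731−372.448) + 201 = 99·29.158/73.283 + 201 ≈ 240.39 → 240.
O₃: 0.167 lies in 0.154–0.174, so I_lo=201, I_hi=300, C_lo=0.154, C_hi=0.174.
(300−201)/(0.174−0.154) × (0.167−0.154) + 201 = 99/0.020 × 0.013 + 201 ≈ 265.35 → 265.
CO 46.5: bracket 30.5–50.4 → index 301–500; slope 199/19.9, offset 16.0.
AQI = 301 + 199/19.9·16.0 ≈ 461.00 ⇒ 461.
NO₂: row 1244.52–1634.66 (AQI 201–300). (300−201)·(1370.88−1244.52)/(1634.66−1244.52) + 201 = 99·126.36/390.14 + 201 ≈ 233.06 → 233.
Sub-indices: PM2.5→240, O₃→265, CO→461, NO₂→233. Overall AQI = max = 461; dominant pollutant is CO.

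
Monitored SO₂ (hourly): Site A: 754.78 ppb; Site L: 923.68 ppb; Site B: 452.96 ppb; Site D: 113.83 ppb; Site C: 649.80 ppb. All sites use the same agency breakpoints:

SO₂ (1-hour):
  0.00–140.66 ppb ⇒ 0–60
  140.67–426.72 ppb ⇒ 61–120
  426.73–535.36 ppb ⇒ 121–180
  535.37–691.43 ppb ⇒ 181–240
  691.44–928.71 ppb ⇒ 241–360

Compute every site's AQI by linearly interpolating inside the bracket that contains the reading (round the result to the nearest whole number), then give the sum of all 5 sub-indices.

Site A: 754.78 lies in 691.44–928.71, so I_lo=241, I_hi=360, C_lo=691.44, C_hi=928.71.
(360−241)/(928.71−691.44) × (754.78−691.44) + 241 = 119/237.27 × 63.34 + 241 ≈ 272.77 → 273.
Site L: 923.68 ∈ [691.44, 928.71] ↔ index [241, 360].
241 + (923.68−691.44)·(360−241)/(928.71−691.44) = 241 + 232.24·119/237.27 ≈ 357.48, so AQI = 357.
Site B 452.96: bracket 426.73–535.36 → index 121–180; slope 59/108.63, offset 26.23.
AQI = 121 + 59/108.63·26.23 ≈ 135.25 ⇒ 135.
Site D: 113.83 ∈ [0.00, 140.66] ↔ index [0, 60].
0 + (113.83−0.00)·(60−0)/(140.66−0.00) = 0 + 113.83·60/140.66 ≈ 48.56, so AQI = 49.
Site C: 649.80 lies in 535.37–691.43, so I_lo=181, I_hi=240, C_lo=535.37, C_hi=691.43.
(240−181)/(691.43−535.37) × (649.80−535.37) + 181 = 59/156.06 × 114.43 + 181 ≈ 224.26 → 224.
AQIs: Site A=273, Site L=357, Site B=135, Site D=49, Site C=224. Sum = 273 + 357 + 135 + 49 + 224 = 1038.

1038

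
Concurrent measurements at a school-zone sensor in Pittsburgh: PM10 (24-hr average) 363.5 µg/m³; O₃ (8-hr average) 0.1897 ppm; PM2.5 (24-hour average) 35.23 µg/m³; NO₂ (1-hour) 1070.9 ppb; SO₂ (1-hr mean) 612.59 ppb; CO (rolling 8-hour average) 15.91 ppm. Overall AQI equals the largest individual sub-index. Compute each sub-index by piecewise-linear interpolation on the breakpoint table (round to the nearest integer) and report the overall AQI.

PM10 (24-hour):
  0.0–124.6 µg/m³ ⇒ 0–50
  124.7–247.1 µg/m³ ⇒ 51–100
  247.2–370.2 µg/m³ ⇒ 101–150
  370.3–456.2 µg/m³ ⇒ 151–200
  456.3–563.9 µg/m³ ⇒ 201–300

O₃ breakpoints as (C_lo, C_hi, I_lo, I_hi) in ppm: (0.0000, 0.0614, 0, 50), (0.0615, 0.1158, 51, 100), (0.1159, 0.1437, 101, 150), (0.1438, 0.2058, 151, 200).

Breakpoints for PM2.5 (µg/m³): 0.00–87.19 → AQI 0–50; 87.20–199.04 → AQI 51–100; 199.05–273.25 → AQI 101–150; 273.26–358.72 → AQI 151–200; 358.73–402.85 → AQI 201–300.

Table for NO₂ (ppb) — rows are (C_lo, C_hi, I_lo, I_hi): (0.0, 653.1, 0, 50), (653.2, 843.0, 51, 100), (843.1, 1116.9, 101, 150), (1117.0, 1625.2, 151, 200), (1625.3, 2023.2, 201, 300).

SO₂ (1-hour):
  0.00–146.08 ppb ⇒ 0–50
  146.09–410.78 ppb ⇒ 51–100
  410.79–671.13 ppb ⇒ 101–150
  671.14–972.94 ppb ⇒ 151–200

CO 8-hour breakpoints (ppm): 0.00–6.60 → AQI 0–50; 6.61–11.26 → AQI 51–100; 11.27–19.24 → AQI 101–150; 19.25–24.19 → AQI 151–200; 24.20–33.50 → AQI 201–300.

PM10 363.5: bracket 247.2–370.2 → index 101–150; slope 49/123.0, offset 116.3.
AQI = 101 + 49/123.0·116.3 ≈ 147.33 ⇒ 147.
O₃: 0.1897 lies in 0.1438–0.2058, so I_lo=151, I_hi=200, C_lo=0.1438, C_hi=0.2058.
(200−151)/(0.2058−0.1438) × (0.1897−0.1438) + 151 = 49/0.0620 × 0.0459 + 151 ≈ 187.28 → 187.
PM2.5: 35.23 lies in 0.00–87.19, so I_lo=0, I_hi=50, C_lo=0.00, C_hi=87.19.
(50−0)/(87.19−0.00) × (35.23−0.00) + 0 = 50/87.19 × 35.23 + 0 ≈ 20.20 → 20.
NO₂: 1070.9 lies in 843.1–1116.9, so I_lo=101, I_hi=150, C_lo=843.1, C_hi=1116.9.
(150−101)/(1116.9−843.1) × (1070.9−843.1) + 101 = 49/273.8 × 227.8 + 101 ≈ 141.77 → 142.
SO₂: row 410.79–671.13 (AQI 101–150). (150−101)·(612.59−410.79)/(671.13−410.79) + 101 = 49·201.80/260.34 + 101 ≈ 138.98 → 139.
CO: row 11.27–19.24 (AQI 101–150). (150−101)·(15.91−11.27)/(19.24−11.27) + 101 = 49·4.64/7.97 + 101 ≈ 129.53 → 130.
Sub-indices: PM10→147, O₃→187, PM2.5→20, NO₂→142, SO₂→139, CO→130. Overall AQI = max = 187; dominant pollutant is O₃.

187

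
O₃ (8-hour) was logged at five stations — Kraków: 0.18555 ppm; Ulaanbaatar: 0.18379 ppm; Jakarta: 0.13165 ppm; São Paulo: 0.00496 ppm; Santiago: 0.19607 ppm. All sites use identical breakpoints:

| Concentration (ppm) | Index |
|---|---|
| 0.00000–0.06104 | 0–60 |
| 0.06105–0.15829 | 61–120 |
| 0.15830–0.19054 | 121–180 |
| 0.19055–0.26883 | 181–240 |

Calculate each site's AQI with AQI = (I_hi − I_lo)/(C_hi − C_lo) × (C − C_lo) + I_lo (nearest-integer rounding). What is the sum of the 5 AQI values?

633

Kraków: row 0.15830–0.19054 (AQI 121–180). (180−121)·(0.18555−0.15830)/(0.19054−0.15830) + 121 = 59·0.02725/0.03224 + 121 ≈ 170.87 → 171.
Ulaanbaatar 0.18379: bracket 0.15830–0.19054 → index 121–180; slope 59/0.03224, offset 0.02549.
AQI = 121 + 59/0.03224·0.02549 ≈ 167.65 ⇒ 168.
Jakarta: 0.13165 ∈ [0.06105, 0.15829] ↔ index [61, 120].
61 + (0.13165−0.06105)·(120−61)/(0.15829−0.06105) = 61 + 0.07060·59/0.09724 ≈ 103.84, so AQI = 104.
São Paulo: row 0.00000–0.06104 (AQI 0–60). (60−0)·(0.00496−0.00000)/(0.06104−0.00000) + 0 = 60·0.00496/0.06104 + 0 ≈ 4.88 → 5.
Santiago 0.19607: bracket 0.19055–0.26883 → index 181–240; slope 59/0.07828, offset 0.00552.
AQI = 181 + 59/0.07828·0.00552 ≈ 185.16 ⇒ 185.
AQIs: Kraków=171, Ulaanbaatar=168, Jakarta=104, São Paulo=5, Santiago=185. Sum = 171 + 168 + 104 + 5 + 185 = 633.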